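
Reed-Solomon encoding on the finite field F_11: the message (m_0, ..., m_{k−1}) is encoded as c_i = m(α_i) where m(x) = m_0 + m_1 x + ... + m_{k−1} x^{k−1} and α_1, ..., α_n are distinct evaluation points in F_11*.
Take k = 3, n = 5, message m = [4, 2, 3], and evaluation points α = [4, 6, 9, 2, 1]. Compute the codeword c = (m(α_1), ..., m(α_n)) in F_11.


c = [5, 3, 1, 9, 9]

Message polynomial: m(x) = 4 + 2·x + 3·x^2 (mod 11).
For each evaluation point α_i, compute m(α_i) mod 11:
  α_1 = 4: Horner steps 3 → 3 → 5, so m(4) = 5.
  α_2 = 6: Horner steps 3 → 9 → 3, so m(6) = 3.
  α_3 = 9: Horner steps 3 → 7 → 1, so m(9) = 1.
  α_4 = 2: Horner steps 3 → 8 → 9, so m(2) = 9.
  α_5 = 1: Horner steps 3 → 5 → 9, so m(1) = 9.
Codeword c = [5, 3, 1, 9, 9] ∈ F_11^5.


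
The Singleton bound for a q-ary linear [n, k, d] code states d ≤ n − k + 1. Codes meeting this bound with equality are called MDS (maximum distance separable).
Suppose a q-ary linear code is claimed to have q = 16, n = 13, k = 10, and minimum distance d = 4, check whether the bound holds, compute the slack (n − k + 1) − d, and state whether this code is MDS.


Singleton RHS = n − k + 1 = 4, slack = 0, bound satisfied, MDS.

Singleton bound: d ≤ n − k + 1.
Here n = 13, k = 10, so n − k + 1 = 4.
Given d = 4, check d ≤ 4: YES.
Slack = (n − k + 1) − d = 0.
The code is MDS (slack = 0).
Description: the claimed parameters are [13, 10, 4]_16; such a code would be MDS (meets Singleton bound).


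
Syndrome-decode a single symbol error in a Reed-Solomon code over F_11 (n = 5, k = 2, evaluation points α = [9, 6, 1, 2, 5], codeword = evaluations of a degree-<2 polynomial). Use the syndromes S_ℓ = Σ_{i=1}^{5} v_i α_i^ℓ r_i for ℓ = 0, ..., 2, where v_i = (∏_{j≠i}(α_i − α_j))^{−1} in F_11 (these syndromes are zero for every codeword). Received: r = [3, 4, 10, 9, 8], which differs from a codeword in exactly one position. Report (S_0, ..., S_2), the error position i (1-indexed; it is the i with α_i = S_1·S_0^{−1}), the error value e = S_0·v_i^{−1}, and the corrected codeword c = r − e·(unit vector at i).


S = (5, 5, 5), error at position 3, error magnitude e = 8, c = [3, 4, 2, 9, 8].

Step 1: column multipliers v_i = (∏_{j≠i}(α_i − α_j))^{−1} mod 11.
  i = 1 (α = 9): (9−6)(9−1)(9−2)(9−5) = 3·8·7·4 = 672 ≡ 1, so v_1 = 1^{−1} = 1 (mod 11).
  i = 2 (α = 6): (6−9)(6−1)(6−2)(6−5) = (−3)·5·4·1 = −60 ≡ 6, so v_2 = 6^{−1} = 2 (mod 11).
  i = 3 (α = 1): (1−9)(1−6)(1−2)(1−5) = (−8)·(−5)·(−1)·(−4) = 160 ≡ 6, so v_3 = 6^{−1} = 2 (mod 11).
  i = 4 (α = 2): (2−9)(2−6)(2−1)(2−5) = (−7)·(−4)·1·(−3) = −84 ≡ 4, so v_4 = 4^{−1} = 3 (mod 11).
  i = 5 (α = 5): (5−9)(5−6)(5−1)(5−2) = (−4)·(−1)·4·3 = 48 ≡ 4, so v_5 = 4^{−1} = 3 (mod 11).
  v = [1, 2, 2, 3, 3].
Step 2: syndromes of r = [3, 4, 10, 9, 8] (all sums mod 11).
  S_0 = Σ v_i r_i = 1·3 + 2·4 + 2·10 + 3·9 + 3·8 = 82 ≡ 5.
  S_1 = Σ v_i α_i r_i = 1·9·3 + 2·6·4 + 2·1·10 + 3·2·9 + 3·5·8 = 269 ≡ 5.
  α_i^2 mod 11 = [4, 3, 1, 4, 3].
  S_2 = Σ v_i α_i^2 r_i = 1·4·3 + 2·3·4 + 2·1·10 + 3·4·9 + 3·3·8 = 236 ≡ 5.
  S = (5, 5, 5) ≠ 0, so r is not a codeword (an error is present).
Step 3: locate the error. For a single error e at position i, S_ℓ = v_i·e·α_i^ℓ, so α_err = S_1/S_0.
  S_0^{−1} = 5^{−1} = 9 (mod 11), so α_err = 5·9 = 45 ≡ 1 = α_3. Error position i = 3.
  Consistency check: S_2/S_1 = 5·9 = 45 ≡ 1 = α_err ✓ (single-error assumption holds).
Step 4: error magnitude e = S_0/v_3 = S_0·∏_{j≠3}(α_3 − α_j) = 5·6 = 30 ≡ 8 (mod 11).
Step 5: correct position 3: c_3 = r_3 − e = 10 − 8 ≡ 2 (mod 11). Hence c = [3, 4, 2, 9, 8].
  Check: interpolating c through the α_i gives m(x) = 6 + 7·x (degree < 2) with m(α_i) = c_i for every i, so c is indeed a codeword.


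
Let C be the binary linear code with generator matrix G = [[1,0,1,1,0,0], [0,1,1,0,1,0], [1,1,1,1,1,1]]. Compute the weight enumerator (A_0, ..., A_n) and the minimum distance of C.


Weight distribution: A_0 = 1, A_2 = 1, A_3 = 4, A_4 = 1, A_6 = 1. Minimum distance d = 2.

Enumerate all 2^3 = 8 messages m ∈ F_2^3.
For each, compute codeword c = mG in F_2^6, then tally its weight.
  m = 000 → c = 000000, weight = 0.
  m = 100 → c = 101100, weight = 3.
  m = 010 → c = 011010, weight = 3.
  m = 110 → c = 110110, weight = 4.
  m = 001 → c = 111111, weight = 6.
  m = 101 → c = 010011, weight = 3.
  m = 011 → c = 100101, weight = 3.
  m = 111 → c = 001001, weight = 2.
Tally weights:
  weight 0: 1 codewords.
  weight 2: 1 codewords.
  weight 3: 4 codewords.
  weight 4: 1 codewords.
  weight 6: 1 codewords.
Minimum distance d = smallest w > 0 with A_w > 0 = 2.
Sanity: Σ A_w = 8 = 2^3 = 8 ✓.


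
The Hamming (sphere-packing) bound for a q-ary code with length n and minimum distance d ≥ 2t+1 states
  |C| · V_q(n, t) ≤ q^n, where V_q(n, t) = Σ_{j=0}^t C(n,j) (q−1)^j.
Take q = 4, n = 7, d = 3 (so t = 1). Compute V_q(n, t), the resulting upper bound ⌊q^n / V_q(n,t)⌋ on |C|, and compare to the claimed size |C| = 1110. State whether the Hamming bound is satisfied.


V_q(n, t) = 22, q^n = 16384, Hamming bound = 744, |C| = 1110 > bound (violated).

Step 1: Compute V_q(n, t) = Σ_{j=0}^1 C(n, j) (q−1)^j.
  j = 0: C(7,0)·(3)^0 = 1·1 = 1.
  j = 1: C(7,1)·(3)^1 = 7·3 = 21.
  V_q(n, t) = 1 + 21 = 22.
Step 2: q^n = 4^7 = 16384.
Step 3: Hamming bound ⌊q^n / V_q(n,t)⌋ = ⌊16384/22⌋ = 744.
Step 4: Compare |C| = 1110 to 744: violated.
The claimed |C| lies above the Hamming bound, so no 4-ary code of length 7 with d ≥ 3 can have 1110 codewords.


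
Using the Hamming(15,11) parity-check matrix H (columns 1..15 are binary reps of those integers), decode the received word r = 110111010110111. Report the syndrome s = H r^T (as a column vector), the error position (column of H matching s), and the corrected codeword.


s = (0, 0, 0, 1)^T, error position = 1, corrected codeword c = 010111010110111

Compute s = H r^T mod 2 one row at a time:
  s_1 = 1 + 0 + 1 + 1 + 0 + 1 + 1 + 1 = 6 ≡ 0 (mod 2).
  s_2 = 1 + 1 + 1 + 0 + 0 + 1 + 1 + 1 = 6 ≡ 0 (mod 2).
  s_3 = 1 + 0 + 1 + 0 + 1 + 1 + 1 + 1 = 6 ≡ 0 (mod 2).
  s_4 = 1 + 0 + 1 + 0 + 0 + 1 + 1 + 1 = 5 ≡ 1 (mod 2).
s = (0, 0, 0, 1)^T — this equals column 1 of H (binary 0001), so error is at position 1.
Correct: flip bit 1 of r = 110111010110111 to get c = 010111010110111.


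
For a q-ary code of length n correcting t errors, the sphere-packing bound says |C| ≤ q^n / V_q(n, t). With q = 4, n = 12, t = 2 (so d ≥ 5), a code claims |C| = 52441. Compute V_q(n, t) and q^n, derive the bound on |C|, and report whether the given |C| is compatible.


V_q(n, t) = 631, q^n = 16777216, Hamming bound = 26588, |C| = 52441 > bound (violated).

Step 1: Compute V_q(n, t) = Σ_{j=0}^2 C(n, j) (q−1)^j.
  j = 0: C(12,0)·(3)^0 = 1·1 = 1.
  j = 1: C(12,1)·(3)^1 = 12·3 = 36.
  j = 2: C(12,2)·(3)^2 = 66·9 = 594.
  V_q(n, t) = 1 + 36 + 594 = 631.
Step 2: q^n = 4^12 = 16777216.
Step 3: Hamming bound ⌊q^n / V_q(n,t)⌋ = ⌊16777216/631⌋ = 26588.
Step 4: Compare |C| = 52441 to 26588: violated.
The claimed |C| lies above the Hamming bound, so no 4-ary code of length 12 with d ≥ 5 can have 52441 codewords.


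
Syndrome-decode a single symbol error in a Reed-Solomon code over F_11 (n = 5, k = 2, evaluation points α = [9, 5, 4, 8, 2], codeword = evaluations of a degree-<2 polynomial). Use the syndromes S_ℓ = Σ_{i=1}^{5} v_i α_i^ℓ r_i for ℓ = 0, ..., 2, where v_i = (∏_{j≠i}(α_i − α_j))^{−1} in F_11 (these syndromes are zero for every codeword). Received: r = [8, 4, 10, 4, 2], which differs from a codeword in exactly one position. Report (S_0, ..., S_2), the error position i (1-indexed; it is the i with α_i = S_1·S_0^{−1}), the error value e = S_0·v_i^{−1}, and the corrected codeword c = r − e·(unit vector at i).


S = (4, 9, 1), error at position 2, error magnitude e = 1, c = [8, 3, 10, 4, 2].

Step 1: column multipliers v_i = (∏_{j≠i}(α_i − α_j))^{−1} mod 11.
  i = 1 (α = 9): (9−5)(9−4)(9−8)(9−2) = 4·5·1·7 = 140 ≡ 8, so v_1 = 8^{−1} = 7 (mod 11).
  i = 2 (α = 5): (5−9)(5−4)(5−8)(5−2) = (−4)·1·(−3)·3 = 36 ≡ 3, so v_2 = 3^{−1} = 4 (mod 11).
  i = 3 (α = 4): (4−9)(4−5)(4−8)(4−2) = (−5)·(−1)·(−4)·2 = −40 ≡ 4, so v_3 = 4^{−1} = 3 (mod 11).
  i = 4 (α = 8): (8−9)(8−5)(8−4)(8−2) = (−1)·3·4·6 = −72 ≡ 5, so v_4 = 5^{−1} = 9 (mod 11).
  i = 5 (α = 2): (2−9)(2−5)(2−4)(2−8) = (−7)·(−3)·(−2)·(−6) = 252 ≡ 10, so v_5 = 10^{−1} = 10 (mod 11).
  v = [7, 4, 3, 9, 10].
Step 2: syndromes of r = [8, 4, 10, 4, 2] (all sums mod 11).
  S_0 = Σ v_i r_i = 7·8 + 4·4 + 3·10 + 9·4 + 10·2 = 158 ≡ 4.
  S_1 = Σ v_i α_i r_i = 7·9·8 + 4·5·4 + 3·4·10 + 9·8·4 + 10·2·2 = 1032 ≡ 9.
  α_i^2 mod 11 = [4, 3, 5, 9, 4].
  S_2 = Σ v_i α_i^2 r_i = 7·4·8 + 4·3·4 + 3·5·10 + 9·9·4 + 10·4·2 = 826 ≡ 1.
  S = (4, 9, 1) ≠ 0, so r is not a codeword (an error is present).
Step 3: locate the error. For a single error e at position i, S_ℓ = v_i·e·α_i^ℓ, so α_err = S_1/S_0.
  S_0^{−1} = 4^{−1} = 3 (mod 11), so α_err = 9·3 = 27 ≡ 5 = α_2. Error position i = 2.
  Consistency check: S_2/S_1 = 1·5 = 5 ≡ 5 = α_err ✓ (single-error assumption holds).
Step 4: error magnitude e = S_0/v_2 = S_0·∏_{j≠2}(α_2 − α_j) = 4·3 = 12 ≡ 1 (mod 11).
Step 5: correct position 2: c_2 = r_2 − e = 4 − 1 ≡ 3 (mod 11). Hence c = [8, 3, 10, 4, 2].
  Check: interpolating c through the α_i gives m(x) = 5 + 4·x (degree < 2) with m(α_i) = c_i for every i, so c is indeed a codeword.


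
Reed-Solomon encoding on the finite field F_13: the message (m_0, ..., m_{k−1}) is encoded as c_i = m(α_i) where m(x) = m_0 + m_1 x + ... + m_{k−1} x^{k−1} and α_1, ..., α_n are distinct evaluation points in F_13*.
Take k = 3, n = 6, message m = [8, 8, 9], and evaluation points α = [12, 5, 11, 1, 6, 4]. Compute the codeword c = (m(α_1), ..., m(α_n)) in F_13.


c = [9, 0, 2, 12, 3, 2]

Message polynomial: m(x) = 8 + 8·x + 9·x^2 (mod 13).
For each evaluation point α_i, compute m(α_i) mod 13:
  α_1 = 12: Horner steps 9 → 12 → 9, so m(12) = 9.
  α_2 = 5: Horner steps 9 → 1 → 0, so m(5) = 0.
  α_3 = 11: Horner steps 9 → 3 → 2, so m(11) = 2.
  α_4 = 1: Horner steps 9 → 4 → 12, so m(1) = 12.
  α_5 = 6: Horner steps 9 → 10 → 3, so m(6) = 3.
  α_6 = 4: Horner steps 9 → 5 → 2, so m(4) = 2.
Codeword c = [9, 0, 2, 12, 3, 2] ∈ F_13^6.


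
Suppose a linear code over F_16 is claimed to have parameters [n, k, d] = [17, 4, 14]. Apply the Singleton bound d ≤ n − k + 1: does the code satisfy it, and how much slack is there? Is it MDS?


Singleton RHS = n − k + 1 = 14, slack = 0, bound satisfied, MDS.

Singleton bound: d ≤ n − k + 1.
Here n = 17, k = 4, so n − k + 1 = 14.
Given d = 14, check d ≤ 14: YES.
Slack = (n − k + 1) − d = 0.
The code is MDS (slack = 0).
Description: the claimed parameters are [17, 4, 14]_16; such a code would be MDS (meets Singleton bound).


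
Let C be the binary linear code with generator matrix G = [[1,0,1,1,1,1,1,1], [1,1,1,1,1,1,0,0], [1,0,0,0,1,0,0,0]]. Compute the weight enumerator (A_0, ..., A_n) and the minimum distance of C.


Weight distribution: A_0 = 1, A_2 = 1, A_3 = 1, A_4 = 1, A_5 = 2, A_6 = 1, A_7 = 1. Minimum distance d = 2.

Enumerate all 2^3 = 8 messages m ∈ F_2^3.
For each, compute codeword c = mG in F_2^8, then tally its weight.
  m = 000 → c = 00000000, weight = 0.
  m = 100 → c = 10111111, weight = 7.
  m = 010 → c = 11111100, weight = 6.
  m = 110 → c = 01000011, weight = 3.
  m = 001 → c = 10001000, weight = 2.
  m = 101 → c = 00110111, weight = 5.
  m = 011 → c = 01110100, weight = 4.
  m = 111 → c = 11001011, weight = 5.
Tally weights:
  weight 0: 1 codewords.
  weight 2: 1 codewords.
  weight 3: 1 codewords.
  weight 4: 1 codewords.
  weight 5: 2 codewords.
  weight 6: 1 codewords.
  weight 7: 1 codewords.
Minimum distance d = smallest w > 0 with A_w > 0 = 2.
Sanity: Σ A_w = 8 = 2^3 = 8 ✓.


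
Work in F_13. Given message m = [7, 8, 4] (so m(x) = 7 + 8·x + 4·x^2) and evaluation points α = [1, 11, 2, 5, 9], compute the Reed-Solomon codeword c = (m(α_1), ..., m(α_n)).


c = [6, 7, 0, 4, 0]

Message polynomial: m(x) = 7 + 8·x + 4·x^2 (mod 13).
For each evaluation point α_i, compute m(α_i) mod 13:
  α_1 = 1: Horner steps 4 → 12 → 6, so m(1) = 6.
  α_2 = 11: Horner steps 4 → 0 → 7, so m(11) = 7.
  α_3 = 2: Horner steps 4 → 3 → 0, so m(2) = 0.
  α_4 = 5: Horner steps 4 → 2 → 4, so m(5) = 4.
  α_5 = 9: Horner steps 4 → 5 → 0, so m(9) = 0.
Codeword c = [6, 7, 0, 4, 0] ∈ F_13^5.


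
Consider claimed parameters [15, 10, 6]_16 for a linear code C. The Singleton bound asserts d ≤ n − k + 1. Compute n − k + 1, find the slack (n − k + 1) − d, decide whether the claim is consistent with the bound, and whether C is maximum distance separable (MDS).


Singleton RHS = n − k + 1 = 6, slack = 0, bound satisfied, MDS.

Singleton bound: d ≤ n − k + 1.
Here n = 15, k = 10, so n − k + 1 = 6.
Given d = 6, check d ≤ 6: YES.
Slack = (n − k + 1) − d = 0.
The code is MDS (slack = 0).
Description: the claimed parameters are [15, 10, 6]_16; such a code would be MDS (meets Singleton bound).


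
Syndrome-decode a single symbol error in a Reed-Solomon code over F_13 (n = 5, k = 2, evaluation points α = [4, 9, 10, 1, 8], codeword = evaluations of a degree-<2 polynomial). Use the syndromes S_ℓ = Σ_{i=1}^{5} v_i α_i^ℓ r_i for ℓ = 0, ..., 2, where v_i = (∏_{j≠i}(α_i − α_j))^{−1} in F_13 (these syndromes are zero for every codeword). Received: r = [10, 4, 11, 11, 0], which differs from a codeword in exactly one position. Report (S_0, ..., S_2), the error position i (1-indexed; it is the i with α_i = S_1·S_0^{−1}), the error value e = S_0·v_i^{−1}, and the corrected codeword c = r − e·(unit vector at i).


S = (4, 1, 10), error at position 3, error magnitude e = 3, c = [10, 4, 8, 11, 0].

Step 1: column multipliers v_i = (∏_{j≠i}(α_i − α_j))^{−1} mod 13.
  i = 1 (α = 4): (4−9)(4−10)(4−1)(4−8) = (−5)·(−6)·3·(−4) = −360 ≡ 4, so v_1 = 4^{−1} = 10 (mod 13).
  i = 2 (α = 9): (9−4)(9−10)(9−1)(9−8) = 5·(−1)·8·1 = −40 ≡ 12, so v_2 = 12^{−1} = 12 (mod 13).
  i = 3 (α = 10): (10−4)(10−9)(10−1)(10−8) = 6·1·9·2 = 108 ≡ 4, so v_3 = 4^{−1} = 10 (mod 13).
  i = 4 (α = 1): (1−4)(1−9)(1−10)(1−8) = (−3)·(−8)·(−9)·(−7) = 1512 ≡ 4, so v_4 = 4^{−1} = 10 (mod 13).
  i = 5 (α = 8): (8−4)(8−9)(8−10)(8−1) = 4·(−1)·(−2)·7 = 56 ≡ 4, so v_5 = 4^{−1} = 10 (mod 13).
  v = [10, 12, 10, 10, 10].
Step 2: syndromes of r = [10, 4, 11, 11, 0] (all sums mod 13).
  S_0 = Σ v_i r_i = 10·10 + 12·4 + 10·11 + 10·11 + 10·0 = 368 ≡ 4.
  S_1 = Σ v_i α_i r_i = 10·4·10 + 12·9·4 + 10·10·11 + 10·1·11 + 10·8·0 = 2042 ≡ 1.
  α_i^2 mod 13 = [3, 3, 9, 1, 12].
  S_2 = Σ v_i α_i^2 r_i = 10·3·10 + 12·3·4 + 10·9·11 + 10·1·11 + 10·12·0 = 1544 ≡ 10.
  S = (4, 1, 10) ≠ 0, so r is not a codeword (an error is present).
Step 3: locate the error. For a single error e at position i, S_ℓ = v_i·e·α_i^ℓ, so α_err = S_1/S_0.
  S_0^{−1} = 4^{−1} = 10 (mod 13), so α_err = 1·10 = 10 ≡ 10 = α_3. Error position i = 3.
  Consistency check: S_2/S_1 = 10·1 = 10 ≡ 10 = α_err ✓ (single-error assumption holds).
Step 4: error magnitude e = S_0/v_3 = S_0·∏_{j≠3}(α_3 − α_j) = 4·4 = 16 ≡ 3 (mod 13).
Step 5: correct position 3: c_3 = r_3 − e = 11 − 3 ≡ 8 (mod 13). Hence c = [10, 4, 8, 11, 0].
  Check: interpolating c through the α_i gives m(x) = 7 + 4·x (degree < 2) with m(α_i) = c_i for every i, so c is indeed a codeword.


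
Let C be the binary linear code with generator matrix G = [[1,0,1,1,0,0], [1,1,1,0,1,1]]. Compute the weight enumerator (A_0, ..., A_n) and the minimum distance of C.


Weight distribution: A_0 = 1, A_3 = 1, A_4 = 1, A_5 = 1. Minimum distance d = 3.

Enumerate all 2^2 = 4 messages m ∈ F_2^2.
For each, compute codeword c = mG in F_2^6, then tally its weight.
  m = 00 → c = 000000, weight = 0.
  m = 10 → c = 101100, weight = 3.
  m = 01 → c = 111011, weight = 5.
  m = 11 → c = 010111, weight = 4.
Tally weights:
  weight 0: 1 codewords.
  weight 3: 1 codewords.
  weight 4: 1 codewords.
  weight 5: 1 codewords.
Minimum distance d = smallest w > 0 with A_w > 0 = 3.
Sanity: Σ A_w = 4 = 2^2 = 4 ✓.


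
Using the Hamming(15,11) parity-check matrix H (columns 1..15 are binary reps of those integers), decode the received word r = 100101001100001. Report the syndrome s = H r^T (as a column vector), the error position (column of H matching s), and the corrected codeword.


s = (1, 1, 1, 1)^T, error position = 15, corrected codeword c = 100101001100000

Compute s = H r^T mod 2 one row at a time:
  s_1 = 0 + 1 + 1 + 0 + 0 + 0 + 0 + 1 = 3 ≡ 1 (mod 2).
  s_2 = 1 + 0 + 1 + 0 + 0 + 0 + 0 + 1 = 3 ≡ 1 (mod 2).
  s_3 = 0 + 0 + 1 + 0 + 1 + 0 + 0 + 1 = 3 ≡ 1 (mod 2).
  s_4 = 1 + 0 + 0 + 0 + 1 + 0 + 0 + 1 = 3 ≡ 1 (mod 2).
s = (1, 1, 1, 1)^T — this equals column 15 of H (binary 1111), so error is at position 15.
Correct: flip bit 15 of r = 100101001100001 to get c = 100101001100000.


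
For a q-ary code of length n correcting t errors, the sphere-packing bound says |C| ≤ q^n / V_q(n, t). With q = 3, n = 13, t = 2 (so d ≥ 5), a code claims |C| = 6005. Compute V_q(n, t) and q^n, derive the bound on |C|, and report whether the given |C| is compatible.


V_q(n, t) = 339, q^n = 1594323, Hamming bound = 4703, |C| = 6005 > bound (violated).

Step 1: Compute V_q(n, t) = Σ_{j=0}^2 C(n, j) (q−1)^j.
  j = 0: C(13,0)·(2)^0 = 1·1 = 1.
  j = 1: C(13,1)·(2)^1 = 13·2 = 26.
  j = 2: C(13,2)·(2)^2 = 78·4 = 312.
  V_q(n, t) = 1 + 26 + 312 = 339.
Step 2: q^n = 3^13 = 1594323.
Step 3: Hamming bound ⌊q^n / V_q(n,t)⌋ = ⌊1594323/339⌋ = 4703.
Step 4: Compare |C| = 6005 to 4703: violated.
The claimed |C| lies above the Hamming bound, so no 3-ary code of length 13 with d ≥ 5 can have 6005 codewords.


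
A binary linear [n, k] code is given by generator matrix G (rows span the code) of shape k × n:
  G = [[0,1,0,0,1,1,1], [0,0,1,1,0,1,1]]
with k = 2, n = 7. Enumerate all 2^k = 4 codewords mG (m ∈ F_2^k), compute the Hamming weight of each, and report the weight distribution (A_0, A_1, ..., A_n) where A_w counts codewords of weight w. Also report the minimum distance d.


Weight distribution: A_0 = 1, A_4 = 3. Minimum distance d = 4.

Enumerate all 2^2 = 4 messages m ∈ F_2^2.
For each, compute codeword c = mG in F_2^7, then tally its weight.
  m = 00 → c = 0000000, weight = 0.
  m = 10 → c = 0100111, weight = 4.
  m = 01 → c = 0011011, weight = 4.
  m = 11 → c = 0111100, weight = 4.
Tally weights:
  weight 0: 1 codewords.
  weight 4: 3 codewords.
Minimum distance d = smallest w > 0 with A_w > 0 = 4.
Sanity: Σ A_w = 4 = 2^2 = 4 ✓.


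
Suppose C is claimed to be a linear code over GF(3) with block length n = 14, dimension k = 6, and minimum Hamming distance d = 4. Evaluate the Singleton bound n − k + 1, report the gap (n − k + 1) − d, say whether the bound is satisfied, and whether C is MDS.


Singleton RHS = n − k + 1 = 9, slack = 5, bound satisfied, not MDS.

Singleton bound: d ≤ n − k + 1.
Here n = 14, k = 6, so n − k + 1 = 9.
Given d = 4, check d ≤ 9: YES.
Slack = (n − k + 1) − d = 5.
The code is NOT MDS (slack = 5 > 0).
Description: the claimed parameters are [14, 6, 4]_3; such a code would be non-MDS.


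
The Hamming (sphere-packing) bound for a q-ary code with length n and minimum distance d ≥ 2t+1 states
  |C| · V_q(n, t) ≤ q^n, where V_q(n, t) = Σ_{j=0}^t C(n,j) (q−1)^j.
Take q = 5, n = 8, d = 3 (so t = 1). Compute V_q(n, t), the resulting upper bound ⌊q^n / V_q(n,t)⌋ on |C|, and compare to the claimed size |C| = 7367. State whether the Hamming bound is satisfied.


V_q(n, t) = 33, q^n = 390625, Hamming bound = 11837, |C| = 7367 ≤ bound (satisfied).

Step 1: Compute V_q(n, t) = Σ_{j=0}^1 C(n, j) (q−1)^j.
  j = 0: C(8,0)·(4)^0 = 1·1 = 1.
  j = 1: C(8,1)·(4)^1 = 8·4 = 32.
  V_q(n, t) = 1 + 32 = 33.
Step 2: q^n = 5^8 = 390625.
Step 3: Hamming bound ⌊q^n / V_q(n,t)⌋ = ⌊390625/33⌋ = 11837.
Step 4: Compare |C| = 7367 to 11837: satisfied.
The claimed |C| lies below the Hamming bound.


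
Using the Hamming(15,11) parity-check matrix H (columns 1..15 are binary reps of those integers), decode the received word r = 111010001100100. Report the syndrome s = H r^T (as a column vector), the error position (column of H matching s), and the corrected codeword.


s = (1, 0, 1, 1)^T, error position = 11, corrected codeword c = 111010001110100

Compute s = H r^T mod 2 one row at a time:
  s_1 = 0 + 1 + 1 + 0 + 0 + 1 + 0 + 0 = 3 ≡ 1 (mod 2).
  s_2 = 0 + 1 + 0 + 0 + 0 + 1 + 0 + 0 = 2 ≡ 0 (mod 2).
  s_3 = 1 + 1 + 0 + 0 + 1 + 0 + 0 + 0 = 3 ≡ 1 (mod 2).
  s_4 = 1 + 1 + 1 + 0 + 1 + 0 + 1 + 0 = 5 ≡ 1 (mod 2).
s = (1, 0, 1, 1)^T — this equals column 11 of H (binary 1011), so error is at position 11.
Correct: flip bit 11 of r = 111010001100100 to get c = 111010001110100.


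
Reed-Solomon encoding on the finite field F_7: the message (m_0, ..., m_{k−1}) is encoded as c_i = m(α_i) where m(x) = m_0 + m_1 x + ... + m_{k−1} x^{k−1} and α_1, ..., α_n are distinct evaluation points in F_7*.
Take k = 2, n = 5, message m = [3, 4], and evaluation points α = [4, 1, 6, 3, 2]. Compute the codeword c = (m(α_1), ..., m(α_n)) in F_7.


c = [5, 0, 6, 1, 4]

Message polynomial: m(x) = 3 + 4·x (mod 7).
For each evaluation point α_i, compute m(α_i) mod 7:
  α_1 = 4: Horner steps 4 → 5, so m(4) = 5.
  α_2 = 1: Horner steps 4 → 0, so m(1) = 0.
  α_3 = 6: Horner steps 4 → 6, so m(6) = 6.
  α_4 = 3: Horner steps 4 → 1, so m(3) = 1.
  α_5 = 2: Horner steps 4 → 4, so m(2) = 4.
Codeword c = [5, 0, 6, 1, 4] ∈ F_7^5.


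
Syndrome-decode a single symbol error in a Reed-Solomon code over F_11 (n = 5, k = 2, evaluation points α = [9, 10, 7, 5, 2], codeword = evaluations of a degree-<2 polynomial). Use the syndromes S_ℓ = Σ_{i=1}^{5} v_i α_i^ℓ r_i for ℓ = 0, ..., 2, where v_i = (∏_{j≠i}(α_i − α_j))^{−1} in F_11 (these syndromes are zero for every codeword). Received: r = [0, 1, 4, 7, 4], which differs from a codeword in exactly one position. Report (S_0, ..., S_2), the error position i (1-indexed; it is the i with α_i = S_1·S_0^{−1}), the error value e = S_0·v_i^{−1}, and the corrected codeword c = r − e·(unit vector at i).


S = (10, 4, 6), error at position 3, error magnitude e = 6, c = [0, 1, 9, 7, 4].

Step 1: column multipliers v_i = (∏_{j≠i}(α_i − α_j))^{−1} mod 11.
  i = 1 (α = 9): (9−10)(9−7)(9−5)(9−2) = (−1)·2·4·7 = −56 ≡ 10, so v_1 = 10^{−1} = 10 (mod 11).
  i = 2 (α = 10): (10−9)(10−7)(10−5)(10−2) = 1·3·5·8 = 120 ≡ 10, so v_2 = 10^{−1} = 10 (mod 11).
  i = 3 (α = 7): (7−9)(7−10)(7−5)(7−2) = (−2)·(−3)·2·5 = 60 ≡ 5, so v_3 = 5^{−1} = 9 (mod 11).
  i = 4 (α = 5): (5−9)(5−10)(5−7)(5−2) = (−4)·(−5)·(−2)·3 = −120 ≡ 1, so v_4 = 1^{−1} = 1 (mod 11).
  i = 5 (α = 2): (2−9)(2−10)(2−7)(2−5) = (−7)·(−8)·(−5)·(−3) = 840 ≡ 4, so v_5 = 4^{−1} = 3 (mod 11).
  v = [10, 10, 9, 1, 3].
Step 2: syndromes of r = [0, 1, 4, 7, 4] (all sums mod 11).
  S_0 = Σ v_i r_i = 10·0 + 10·1 + 9·4 + 1·7 + 3·4 = 65 ≡ 10.
  S_1 = Σ v_i α_i r_i = 10·9·0 + 10·10·1 + 9·7·4 + 1·5·7 + 3·2·4 = 411 ≡ 4.
  α_i^2 mod 11 = [4, 1, 5, 3, 4].
  S_2 = Σ v_i α_i^2 r_i = 10·4·0 + 10·1·1 + 9·5·4 + 1·3·7 + 3·4·4 = 259 ≡ 6.
  S = (10, 4, 6) ≠ 0, so r is not a codeword (an error is present).
Step 3: locate the error. For a single error e at position i, S_ℓ = v_i·e·α_i^ℓ, so α_err = S_1/S_0.
  S_0^{−1} = 10^{−1} = 10 (mod 11), so α_err = 4·10 = 40 ≡ 7 = α_3. Error position i = 3.
  Consistency check: S_2/S_1 = 6·3 = 18 ≡ 7 = α_err ✓ (single-error assumption holds).
Step 4: error magnitude e = S_0/v_3 = S_0·∏_{j≠3}(α_3 − α_j) = 10·5 = 50 ≡ 6 (mod 11).
Step 5: correct position 3: c_3 = r_3 − e = 4 − 6 ≡ 9 (mod 11). Hence c = [0, 1, 9, 7, 4].
  Check: interpolating c through the α_i gives m(x) = 2 + 1·x (degree < 2) with m(α_i) = c_i for every i, so c is indeed a codeword.


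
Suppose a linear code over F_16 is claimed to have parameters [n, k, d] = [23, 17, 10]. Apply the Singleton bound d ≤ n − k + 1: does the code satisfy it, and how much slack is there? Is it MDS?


Singleton RHS = n − k + 1 = 7, slack = -3, bound violated (no such code; not MDS).

Singleton bound: d ≤ n − k + 1.
Here n = 23, k = 17, so n − k + 1 = 7.
Given d = 10, check d ≤ 7: NO.
Slack = (n − k + 1) − d = -3.
The slack is negative: d = 10 exceeds n − k + 1 = 7 by 3, so the Singleton bound is violated and no linear [23, 17, 10]_16 code can exist. In particular it is not MDS (MDS requires d = n − k + 1 exactly).
Description: the claimed parameters are [23, 17, 10]_16; such a code would be impossible (violates the Singleton bound).


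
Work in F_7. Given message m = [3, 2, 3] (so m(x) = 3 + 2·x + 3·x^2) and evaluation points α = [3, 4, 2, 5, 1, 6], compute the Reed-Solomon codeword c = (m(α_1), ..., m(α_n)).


c = [1, 3, 5, 4, 1, 4]

Message polynomial: m(x) = 3 + 2·x + 3·x^2 (mod 7).
For each evaluation point α_i, compute m(α_i) mod 7:
  α_1 = 3: Horner steps 3 → 4 → 1, so m(3) = 1.
  α_2 = 4: Horner steps 3 → 0 → 3, so m(4) = 3.
  α_3 = 2: Horner steps 3 → 1 → 5, so m(2) = 5.
  α_4 = 5: Horner steps 3 → 3 → 4, so m(5) = 4.
  α_5 = 1: Horner steps 3 → 5 → 1, so m(1) = 1.
  α_6 = 6: Horner steps 3 → 6 → 4, so m(6) = 4.
Codeword c = [1, 3, 5, 4, 1, 4] ∈ F_7^6.


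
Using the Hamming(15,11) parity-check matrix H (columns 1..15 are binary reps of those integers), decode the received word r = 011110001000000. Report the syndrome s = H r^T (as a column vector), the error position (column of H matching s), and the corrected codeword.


s = (1, 0, 0, 1)^T, error position = 9, corrected codeword c = 011110000000000

Compute s = H r^T mod 2 one row at a time:
  s_1 = 0 + 1 + 0 + 0 + 0 + 0 + 0 + 0 = 1 ≡ 1 (mod 2).
  s_2 = 1 + 1 + 0 + 0 + 0 + 0 + 0 + 0 = 2 ≡ 0 (mod 2).
  s_3 = 1 + 1 + 0 + 0 + 0 + 0 + 0 + 0 = 2 ≡ 0 (mod 2).
  s_4 = 0 + 1 + 1 + 0 + 1 + 0 + 0 + 0 = 3 ≡ 1 (mod 2).
s = (1, 0, 0, 1)^T — this equals column 9 of H (binary 1001), so error is at position 9.
Correct: flip bit 9 of r = 011110001000000 to get c = 011110000000000.


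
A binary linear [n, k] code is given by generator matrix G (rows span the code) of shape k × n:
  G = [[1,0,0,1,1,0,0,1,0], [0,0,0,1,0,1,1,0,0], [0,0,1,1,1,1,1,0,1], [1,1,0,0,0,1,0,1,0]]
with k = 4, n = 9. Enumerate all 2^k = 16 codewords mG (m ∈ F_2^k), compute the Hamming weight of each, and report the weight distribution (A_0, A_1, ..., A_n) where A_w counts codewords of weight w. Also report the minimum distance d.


Weight distribution: A_0 = 1, A_3 = 3, A_4 = 4, A_5 = 4, A_6 = 2, A_7 = 1, A_8 = 1. Minimum distance d = 3.

Enumerate all 2^4 = 16 messages m ∈ F_2^4.
For each, compute codeword c = mG in F_2^9, then tally its weight.
  m = 0000 → c = 000000000, weight = 0.
  m = 1000 → c = 100110010, weight = 4.
  m = 0100 → c = 000101100, weight = 3.
  m = 1100 → c = 100011110, weight = 5.
  m = 0010 → c = 001111101, weight = 6.
  m = 1010 → c = 101001111, weight = 6.
  m = 0110 → c = 001010001, weight = 3.
  m = 1110 → c = 101100011, weight = 5.
  m = 0001 → c = 110001010, weight = 4.
  m = 1001 → c = 010111000, weight = 4.
  m = 0101 → c = 110100110, weight = 5.
  m = 1101 → c = 010010100, weight = 3.
  m = 0011 → c = 111110111, weight = 8.
  m = 1011 → c = 011000101, weight = 4.
  m = 0111 → c = 111011011, weight = 7.
  m = 1111 → c = 011101001, weight = 5.
Tally weights:
  weight 0: 1 codewords.
  weight 3: 3 codewords.
  weight 4: 4 codewords.
  weight 5: 4 codewords.
  weight 6: 2 codewords.
  weight 7: 1 codewords.
  weight 8: 1 codewords.
Minimum distance d = smallest w > 0 with A_w > 0 = 3.
Sanity: Σ A_w = 16 = 2^4 = 16 ✓.


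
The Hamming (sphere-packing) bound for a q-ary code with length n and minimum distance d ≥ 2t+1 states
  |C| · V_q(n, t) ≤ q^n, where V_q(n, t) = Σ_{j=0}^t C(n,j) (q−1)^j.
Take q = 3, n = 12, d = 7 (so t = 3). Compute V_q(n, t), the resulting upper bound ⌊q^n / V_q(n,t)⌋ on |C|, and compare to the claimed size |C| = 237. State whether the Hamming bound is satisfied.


V_q(n, t) = 2049, q^n = 531441, Hamming bound = 259, |C| = 237 ≤ bound (satisfied).

Step 1: Compute V_q(n, t) = Σ_{j=0}^3 C(n, j) (q−1)^j.
  j = 0: C(12,0)·(2)^0 = 1·1 = 1.
  j = 1: C(12,1)·(2)^1 = 12·2 = 24.
  j = 2: C(12,2)·(2)^2 = 66·4 = 264.
  j = 3: C(12,3)·(2)^3 = 220·8 = 1760.
  V_q(n, t) = 1 + 24 + 264 + 1760 = 2049.
Step 2: q^n = 3^12 = 531441.
Step 3: Hamming bound ⌊q^n / V_q(n,t)⌋ = ⌊531441/2049⌋ = 259.
Step 4: Compare |C| = 237 to 259: satisfied.
The claimed |C| lies below the Hamming bound.


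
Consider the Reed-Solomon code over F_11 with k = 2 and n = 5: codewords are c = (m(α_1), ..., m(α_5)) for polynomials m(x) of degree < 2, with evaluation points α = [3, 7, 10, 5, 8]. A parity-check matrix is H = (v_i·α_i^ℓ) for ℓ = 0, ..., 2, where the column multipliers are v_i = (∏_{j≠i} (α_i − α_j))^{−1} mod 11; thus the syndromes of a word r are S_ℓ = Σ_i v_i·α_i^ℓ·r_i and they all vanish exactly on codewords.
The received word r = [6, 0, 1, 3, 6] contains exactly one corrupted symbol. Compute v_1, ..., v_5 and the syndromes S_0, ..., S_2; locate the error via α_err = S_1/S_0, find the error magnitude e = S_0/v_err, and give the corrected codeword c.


S = (8, 9, 6), error at position 5, error magnitude e = 2, c = [6, 0, 1, 3, 4].

Step 1: column multipliers v_i = (∏_{j≠i}(α_i − α_j))^{−1} mod 11.
  i = 1 (α = 3): (3−7)(3−10)(3−5)(3−8) = (−4)·(−7)·(−2)·(−5) = 280 ≡ 5, so v_1 = 5^{−1} = 9 (mod 11).
  i = 2 (α = 7): (7−3)(7−10)(7−5)(7−8) = 4·(−3)·2·(−1) = 24 ≡ 2, so v_2 = 2^{−1} = 6 (mod 11).
  i = 3 (α = 10): (10−3)(10−7)(10−5)(10−8) = 7·3·5·2 = 210 ≡ 1, so v_3 = 1^{−1} = 1 (mod 11).
  i = 4 (α = 5): (5−3)(5−7)(5−10)(5−8) = 2·(−2)·(−5)·(−3) = −60 ≡ 6, so v_4 = 6^{−1} = 2 (mod 11).
  i = 5 (α = 8): (8−3)(8−7)(8−10)(8−5) = 5·1·(−2)·3 = −30 ≡ 3, so v_5 = 3^{−1} = 4 (mod 11).
  v = [9, 6, 1, 2, 4].
Step 2: syndromes of r = [6, 0, 1, 3, 6] (all sums mod 11).
  S_0 = Σ v_i r_i = 9·6 + 6·0 + 1·1 + 2·3 + 4·6 = 85 ≡ 8.
  S_1 = Σ v_i α_i r_i = 9·3·6 + 6·7·0 + 1·10·1 + 2·5·3 + 4·8·6 = 394 ≡ 9.
  α_i^2 mod 11 = [9, 5, 1, 3, 9].
  S_2 = Σ v_i α_i^2 r_i = 9·9·6 + 6·5·0 + 1·1·1 + 2·3·3 + 4·9·6 = 721 ≡ 6.
  S = (8, 9, 6) ≠ 0, so r is not a codeword (an error is present).
Step 3: locate the error. For a single error e at position i, S_ℓ = v_i·e·α_i^ℓ, so α_err = S_1/S_0.
  S_0^{−1} = 8^{−1} = 7 (mod 11), so α_err = 9·7 = 63 ≡ 8 = α_5. Error position i = 5.
  Consistency check: S_2/S_1 = 6·5 = 30 ≡ 8 = α_err ✓ (single-error assumption holds).
Step 4: error magnitude e = S_0/v_5 = S_0·∏_{j≠5}(α_5 − α_j) = 8·3 = 24 ≡ 2 (mod 11).
Step 5: correct position 5: c_5 = r_5 − e = 6 − 2 ≡ 4 (mod 11). Hence c = [6, 0, 1, 3, 4].
  Check: interpolating c through the α_i gives m(x) = 5 + 4·x (degree < 2) with m(α_i) = c_i for every i, so c is indeed a codeword.


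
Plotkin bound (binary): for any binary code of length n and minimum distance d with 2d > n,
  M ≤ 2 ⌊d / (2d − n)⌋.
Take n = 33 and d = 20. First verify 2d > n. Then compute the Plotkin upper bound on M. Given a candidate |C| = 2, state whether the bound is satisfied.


Plotkin bound M ≤ 4; given |C| = 2 ≤ bound (satisfied).

Check applicability: 2d = 40, n = 33.
2d − n = 7 > 0, so Plotkin applies.
Compute d/(2d−n) = 20/7 ≈ 2.8571.
⌊d/(2d−n)⌋ = 2.
Plotkin bound: M ≤ 2·2 = 4.
Given |C| = 2, check: satisfied.
This |C| is below the Plotkin bound.


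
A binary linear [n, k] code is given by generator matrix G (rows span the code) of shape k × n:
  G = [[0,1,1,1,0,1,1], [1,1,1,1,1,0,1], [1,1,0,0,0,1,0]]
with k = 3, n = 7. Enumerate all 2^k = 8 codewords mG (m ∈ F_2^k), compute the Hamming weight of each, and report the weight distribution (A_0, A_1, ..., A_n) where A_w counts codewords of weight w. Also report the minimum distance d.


Weight distribution: A_0 = 1, A_2 = 1, A_3 = 2, A_4 = 1, A_5 = 2, A_6 = 1. Minimum distance d = 2.

Enumerate all 2^3 = 8 messages m ∈ F_2^3.
For each, compute codeword c = mG in F_2^7, then tally its weight.
  m = 000 → c = 0000000, weight = 0.
  m = 100 → c = 0111011, weight = 5.
  m = 010 → c = 1111101, weight = 6.
  m = 110 → c = 1000110, weight = 3.
  m = 001 → c = 1100010, weight = 3.
  m = 101 → c = 1011001, weight = 4.
  m = 011 → c = 0011111, weight = 5.
  m = 111 → c = 0100100, weight = 2.
Tally weights:
  weight 0: 1 codewords.
  weight 2: 1 codewords.
  weight 3: 2 codewords.
  weight 4: 1 codewords.
  weight 5: 2 codewords.
  weight 6: 1 codewords.
Minimum distance d = smallest w > 0 with A_w > 0 = 2.
Sanity: Σ A_w = 8 = 2^3 = 8 ✓.


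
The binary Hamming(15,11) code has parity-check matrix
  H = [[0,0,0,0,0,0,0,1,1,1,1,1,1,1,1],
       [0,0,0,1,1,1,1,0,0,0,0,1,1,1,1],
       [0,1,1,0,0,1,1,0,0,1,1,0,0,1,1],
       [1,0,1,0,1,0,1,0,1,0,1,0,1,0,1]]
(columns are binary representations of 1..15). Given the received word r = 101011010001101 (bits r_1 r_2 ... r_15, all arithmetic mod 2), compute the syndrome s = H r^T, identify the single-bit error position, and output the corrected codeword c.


s = (0, 1, 1, 1)^T, error position = 7, corrected codeword c = 101011110001101

Compute s = H r^T mod 2 one row at a time:
  s_1 = 1 + 0 + 0 + 0 + 1 + 1 + 0 + 1 = 4 ≡ 0 (mod 2).
  s_2 = 0 + 1 + 1 + 0 + 1 + 1 + 0 + 1 = 5 ≡ 1 (mod 2).
  s_3 = 0 + 1 + 1 + 0 + 0 + 0 + 0 + 1 = 3 ≡ 1 (mod 2).
  s_4 = 1 + 1 + 1 + 0 + 0 + 0 + 1 + 1 = 5 ≡ 1 (mod 2).
s = (0, 1, 1, 1)^T — this equals column 7 of H (binary 0111), so error is at position 7.
Correct: flip bit 7 of r = 101011010001101 to get c = 101011110001101.


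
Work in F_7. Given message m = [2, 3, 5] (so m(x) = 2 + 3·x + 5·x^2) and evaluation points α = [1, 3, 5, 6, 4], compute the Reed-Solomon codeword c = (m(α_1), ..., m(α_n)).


c = [3, 0, 2, 4, 3]

Message polynomial: m(x) = 2 + 3·x + 5·x^2 (mod 7).
For each evaluation point α_i, compute m(α_i) mod 7:
  α_1 = 1: Horner steps 5 → 1 → 3, so m(1) = 3.
  α_2 = 3: Horner steps 5 → 4 → 0, so m(3) = 0.
  α_3 = 5: Horner steps 5 → 0 → 2, so m(5) = 2.
  α_4 = 6: Horner steps 5 → 5 → 4, so m(6) = 4.
  α_5 = 4: Horner steps 5 → 2 → 3, so m(4) = 3.
Codeword c = [3, 0, 2, 4, 3] ∈ F_7^5.


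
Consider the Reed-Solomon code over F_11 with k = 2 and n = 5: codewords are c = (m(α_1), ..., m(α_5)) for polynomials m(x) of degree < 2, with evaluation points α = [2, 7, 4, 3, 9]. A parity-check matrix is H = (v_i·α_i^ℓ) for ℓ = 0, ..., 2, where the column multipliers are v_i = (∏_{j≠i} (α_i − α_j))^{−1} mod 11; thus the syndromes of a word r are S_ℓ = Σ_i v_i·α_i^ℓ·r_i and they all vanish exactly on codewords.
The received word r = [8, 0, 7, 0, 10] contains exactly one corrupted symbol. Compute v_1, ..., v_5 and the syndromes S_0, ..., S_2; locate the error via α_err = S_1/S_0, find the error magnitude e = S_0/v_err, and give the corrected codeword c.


S = (1, 3, 9), error at position 4, error magnitude e = 9, c = [8, 0, 7, 2, 10].

Step 1: column multipliers v_i = (∏_{j≠i}(α_i − α_j))^{−1} mod 11.
  i = 1 (α = 2): (2−7)(2−4)(2−3)(2−9) = (−5)·(−2)·(−1)·(−7) = 70 ≡ 4, so v_1 = 4^{−1} = 3 (mod 11).
  i = 2 (α = 7): (7−2)(7−4)(7−3)(7−9) = 5·3·4·(−2) = −120 ≡ 1, so v_2 = 1^{−1} = 1 (mod 11).
  i = 3 (α = 4): (4−2)(4−7)(4−3)(4−9) = 2·(−3)·1·(−5) = 30 ≡ 8, so v_3 = 8^{−1} = 7 (mod 11).
  i = 4 (α = 3): (3−2)(3−7)(3−4)(3−9) = 1·(−4)·(−1)·(−6) = −24 ≡ 9, so v_4 = 9^{−1} = 5 (mod 11).
  i = 5 (α = 9): (9−2)(9−7)(9−4)(9−3) = 7·2·5·6 = 420 ≡ 2, so v_5 = 2^{−1} = 6 (mod 11).
  v = [3, 1, 7, 5, 6].
Step 2: syndromes of r = [8, 0, 7, 0, 10] (all sums mod 11).
  S_0 = Σ v_i r_i = 3·8 + 1·0 + 7·7 + 5·0 + 6·10 = 133 ≡ 1.
  S_1 = Σ v_i α_i r_i = 3·2·8 + 1·7·0 + 7·4·7 + 5·3·0 + 6·9·10 = 784 ≡ 3.
  α_i^2 mod 11 = [4, 5, 5, 9, 4].
  S_2 = Σ v_i α_i^2 r_i = 3·4·8 + 1·5·0 + 7·5·7 + 5·9·0 + 6·4·10 = 581 ≡ 9.
  S = (1, 3, 9) ≠ 0, so r is not a codeword (an error is present).
Step 3: locate the error. For a single error e at position i, S_ℓ = v_i·e·α_i^ℓ, so α_err = S_1/S_0.
  S_0^{−1} = 1^{−1} = 1 (mod 11), so α_err = 3·1 = 3 ≡ 3 = α_4. Error position i = 4.
  Consistency check: S_2/S_1 = 9·4 = 36 ≡ 3 = α_err ✓ (single-error assumption holds).
Step 4: error magnitude e = S_0/v_4 = S_0·∏_{j≠4}(α_4 − α_j) = 1·9 = 9 ≡ 9 (mod 11).
Step 5: correct position 4: c_4 = r_4 − e = 0 − 9 ≡ 2 (mod 11). Hence c = [8, 0, 7, 2, 10].
  Check: interpolating c through the α_i gives m(x) = 9 + 5·x (degree < 2) with m(α_i) = c_i for every i, so c is indeed a codeword.


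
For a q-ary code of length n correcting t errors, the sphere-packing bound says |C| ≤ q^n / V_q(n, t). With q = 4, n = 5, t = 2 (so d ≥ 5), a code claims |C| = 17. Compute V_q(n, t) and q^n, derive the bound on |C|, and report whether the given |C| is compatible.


V_q(n, t) = 106, q^n = 1024, Hamming bound = 9, |C| = 17 > bound (violated).

Step 1: Compute V_q(n, t) = Σ_{j=0}^2 C(n, j) (q−1)^j.
  j = 0: C(5,0)·(3)^0 = 1·1 = 1.
  j = 1: C(5,1)·(3)^1 = 5·3 = 15.
  j = 2: C(5,2)·(3)^2 = 10·9 = 90.
  V_q(n, t) = 1 + 15 + 90 = 106.
Step 2: q^n = 4^5 = 1024.
Step 3: Hamming bound ⌊q^n / V_q(n,t)⌋ = ⌊1024/106⌋ = 9.
Step 4: Compare |C| = 17 to 9: violated.
The claimed |C| lies above the Hamming bound, so no 4-ary code of length 5 with d ≥ 5 can have 17 codewords.


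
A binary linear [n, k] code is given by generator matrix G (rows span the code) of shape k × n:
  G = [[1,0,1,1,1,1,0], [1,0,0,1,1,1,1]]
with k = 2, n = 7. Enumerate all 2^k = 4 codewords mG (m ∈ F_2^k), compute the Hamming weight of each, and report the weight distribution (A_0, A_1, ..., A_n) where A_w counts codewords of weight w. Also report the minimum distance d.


Weight distribution: A_0 = 1, A_2 = 1, A_5 = 2. Minimum distance d = 2.

Enumerate all 2^2 = 4 messages m ∈ F_2^2.
For each, compute codeword c = mG in F_2^7, then tally its weight.
  m = 00 → c = 0000000, weight = 0.
  m = 10 → c = 1011110, weight = 5.
  m = 01 → c = 1001111, weight = 5.
  m = 11 → c = 0010001, weight = 2.
Tally weights:
  weight 0: 1 codewords.
  weight 2: 1 codewords.
  weight 5: 2 codewords.
Minimum distance d = smallest w > 0 with A_w > 0 = 2.
Sanity: Σ A_w = 4 = 2^2 = 4 ✓.


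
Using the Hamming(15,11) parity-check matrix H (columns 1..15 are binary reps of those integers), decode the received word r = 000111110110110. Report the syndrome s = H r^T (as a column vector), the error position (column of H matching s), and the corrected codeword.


s = (1, 0, 1, 0)^T, error position = 10, corrected codeword c = 000111110010110

Compute s = H r^T mod 2 one row at a time:
  s_1 = 1 + 0 + 1 + 1 + 0 + 1 + 1 + 0 = 5 ≡ 1 (mod 2).
  s_2 = 1 + 1 + 1 + 1 + 0 + 1 + 1 + 0 = 6 ≡ 0 (mod 2).
  s_3 = 0 + 0 + 1 + 1 + 1 + 1 + 1 + 0 = 5 ≡ 1 (mod 2).
  s_4 = 0 + 0 + 1 + 1 + 0 + 1 + 1 + 0 = 4 ≡ 0 (mod 2).
s = (1, 0, 1, 0)^T — this equals column 10 of H (binary 1010), so error is at position 10.
Correct: flip bit 10 of r = 000111110110110 to get c = 000111110010110.


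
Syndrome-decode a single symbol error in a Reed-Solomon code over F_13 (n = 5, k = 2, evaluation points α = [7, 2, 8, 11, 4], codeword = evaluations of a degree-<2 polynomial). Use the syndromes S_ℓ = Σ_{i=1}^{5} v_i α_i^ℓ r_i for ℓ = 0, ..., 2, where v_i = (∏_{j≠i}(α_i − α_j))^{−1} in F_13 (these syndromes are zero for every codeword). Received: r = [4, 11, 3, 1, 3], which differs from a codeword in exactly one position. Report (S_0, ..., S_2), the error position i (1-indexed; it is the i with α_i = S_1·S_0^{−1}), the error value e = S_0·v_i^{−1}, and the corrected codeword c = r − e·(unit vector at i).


S = (7, 4, 6), error at position 3, error magnitude e = 3, c = [4, 11, 0, 1, 3].

Step 1: column multipliers v_i = (∏_{j≠i}(α_i − α_j))^{−1} mod 13.
  i = 1 (α = 7): (7−2)(7−8)(7−11)(7−4) = 5·(−1)·(−4)·3 = 60 ≡ 8, so v_1 = 8^{−1} = 5 (mod 13).
  i = 2 (α = 2): (2−7)(2−8)(2−11)(2−4) = (−5)·(−6)·(−9)·(−2) = 540 ≡ 7, so v_2 = 7^{−1} = 2 (mod 13).
  i = 3 (α = 8): (8−7)(8−2)(8−11)(8−4) = 1·6·(−3)·4 = −72 ≡ 6, so v_3 = 6^{−1} = 11 (mod 13).
  i = 4 (α = 11): (11−7)(11−2)(11−8)(11−4) = 4·9·3·7 = 756 ≡ 2, so v_4 = 2^{−1} = 7 (mod 13).
  i = 5 (α = 4): (4−7)(4−2)(4−8)(4−11) = (−3)·2·(−4)·(−7) = −168 ≡ 1, so v_5 = 1^{−1} = 1 (mod 13).
  v = [5, 2, 11, 7, 1].
Step 2: syndromes of r = [4, 11, 3, 1, 3] (all sums mod 13).
  S_0 = Σ v_i r_i = 5·4 + 2·11 + 11·3 + 7·1 + 1·3 = 85 ≡ 7.
  S_1 = Σ v_i α_i r_i = 5·7·4 + 2·2·11 + 11·8·3 + 7·11·1 + 1·4·3 = 537 ≡ 4.
  α_i^2 mod 13 = [10, 4, 12, 4, 3].
  S_2 = Σ v_i α_i^2 r_i = 5·10·4 + 2·4·11 + 11·12·3 + 7·4·1 + 1·3·3 = 721 ≡ 6.
  S = (7, 4, 6) ≠ 0, so r is not a codeword (an error is present).
Step 3: locate the error. For a single error e at position i, S_ℓ = v_i·e·α_i^ℓ, so α_err = S_1/S_0.
  S_0^{−1} = 7^{−1} = 2 (mod 13), so α_err = 4·2 = 8 ≡ 8 = α_3. Error position i = 3.
  Consistency check: S_2/S_1 = 6·10 = 60 ≡ 8 = α_err ✓ (single-error assumption holds).
Step 4: error magnitude e = S_0/v_3 = S_0·∏_{j≠3}(α_3 − α_j) = 7·6 = 42 ≡ 3 (mod 13).
Step 5: correct position 3: c_3 = r_3 − e = 3 − 3 ≡ 0 (mod 13). Hence c = [4, 11, 0, 1, 3].
  Check: interpolating c through the α_i gives m(x) = 6 + 9·x (degree < 2) with m(α_i) = c_i for every i, so c is indeed a codeword.
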